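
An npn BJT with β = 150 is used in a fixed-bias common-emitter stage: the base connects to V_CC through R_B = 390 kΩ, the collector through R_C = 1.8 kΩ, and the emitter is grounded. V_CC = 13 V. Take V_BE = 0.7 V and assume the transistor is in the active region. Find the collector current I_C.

I_C ≈ 4.7 mA

Base loop: V_CC = I_B·R_B + V_BE, so I_B = (13 − 0.7)/390 kΩ = 0.0315 mA.
In the active region I_C = β·I_B = 150 × 0.0315 = 4.73 mA.
Collector loop: V_CE = V_CC − I_C·R_C = 13 − 4.73×1.8 = 4.48 V.
Since V_CE = 4.48 V > V_CE(sat) ≈ 0.2 V, the transistor is in the active region as assumed.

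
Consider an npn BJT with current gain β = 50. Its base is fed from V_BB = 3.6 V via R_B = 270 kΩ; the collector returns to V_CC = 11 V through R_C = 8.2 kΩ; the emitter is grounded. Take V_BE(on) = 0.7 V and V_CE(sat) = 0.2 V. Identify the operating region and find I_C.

Assume active. Base-emitter loop: I_B = (V_BB − V_BE)/R_B = (3.6 − 0.7)/270 = 0.0107 mA.
I_C = β·I_B = 50×0.0107 = 0.537 mA.
V_CE = V_CC − I_C·R_C = 11 − 0.537×8.2 = 6.6 V > V_CE(sat), so the active-region assumption holds.

active; I_C ≈ 0.54 mA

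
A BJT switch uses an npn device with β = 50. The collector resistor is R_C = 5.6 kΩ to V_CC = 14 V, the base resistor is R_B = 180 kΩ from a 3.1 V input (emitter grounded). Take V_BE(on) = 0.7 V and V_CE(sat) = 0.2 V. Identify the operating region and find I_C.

active; I_C ≈ 0.67 mA

Assume active. Base-emitter loop: I_B = (V_BB − V_BE)/R_B = (3.1 − 0.7)/180 = 0.0133 mA.
I_C = β·I_B = 50×0.0133 = 0.667 mA.
V_CE = V_CC − I_C·R_C = 14 − 0.667×5.6 = 10.3 V > V_CE(sat), so the active-region assumption holds.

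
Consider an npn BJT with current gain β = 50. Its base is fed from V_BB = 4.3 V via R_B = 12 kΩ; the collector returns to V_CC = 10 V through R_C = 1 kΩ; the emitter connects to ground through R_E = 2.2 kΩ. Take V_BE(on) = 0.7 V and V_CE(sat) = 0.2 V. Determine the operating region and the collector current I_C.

active; I_C ≈ 1.4 mA

Assume active. Base-emitter loop: I_B = (V_BB − V_BE)/(R_B + (β+1)R_E) = (4.3 − 0.7)/(12 + 51×2.2) = 0.029 mA.
I_C = β·I_B = 50×0.029 = 1.45 mA.
V_CE = V_CC − I_C·R_C − I_E·R_E = 10 − 1.45×1 − 1.48×2.2 = 5.3 V > V_CE(sat), so the active-region assumption holds.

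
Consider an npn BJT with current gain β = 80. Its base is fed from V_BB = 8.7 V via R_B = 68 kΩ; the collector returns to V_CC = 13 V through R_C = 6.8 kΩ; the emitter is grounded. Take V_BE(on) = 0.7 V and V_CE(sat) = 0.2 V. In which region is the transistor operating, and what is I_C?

Assume active: I_B = (8.7 − 0.7)/68 = 0.118 mA, giving I_C = β·I_B = 9.41 mA.
But then V_CE = 13 − 9.41×6.8 = -51 V < V_CE(sat) = 0.2 V — impossible in the active region.
So the transistor is saturated. With V_CE = 0.2 V, I_C = (V_CC − 0.2)/R_C = 12.8/6.8 = 1.88 mA.
Check: β·I_B = 9.41 mA > I_C = 1.88 mA, confirming saturation.

saturation; I_C ≈ 1.9 mA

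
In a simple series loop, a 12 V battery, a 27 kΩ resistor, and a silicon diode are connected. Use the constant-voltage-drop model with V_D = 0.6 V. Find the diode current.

I ≈ 0.42 mA

KVL around the loop: 12 = V_D + I·R = 0.6 + I × 27 kΩ.
So I = (12 − 0.6) / 27 kΩ = 11.4 / 27 = 0.422 mA.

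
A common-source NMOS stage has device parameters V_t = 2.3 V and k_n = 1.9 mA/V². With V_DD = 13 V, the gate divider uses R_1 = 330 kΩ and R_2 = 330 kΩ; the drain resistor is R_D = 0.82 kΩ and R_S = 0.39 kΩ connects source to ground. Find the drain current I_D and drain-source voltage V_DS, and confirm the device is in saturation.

I_D ≈ 4.9 mA, V_DS ≈ 7 V

V_G = V_DD·R_2/(R_1+R_2) = 13×330/660 = 6.5 V.
Assume saturation: I_D = (k_n/2)(V_GS − V_t)² with V_GS = V_G − I_D·R_S = 6.5 − 0.39·I_D.
Substituting gives 0.144·I_D² − 4.11·I_D + 16.8 = 0, with roots I_D = 4.93 or 23.5 mA.
The root I_D = 23.5 mA gives V_GS = -2.68 V ≤ V_t, so take I_D = 4.93 mA.
Then V_GS = 4.58 V and V_DS = V_DD − I_D(R_D+R_S) = 13 − 4.93×1.21 = 7.04 V.
Saturation requires V_DS ≥ V_GS − V_t = 2.28 V; 7.04 ≥ 2.28 ✓.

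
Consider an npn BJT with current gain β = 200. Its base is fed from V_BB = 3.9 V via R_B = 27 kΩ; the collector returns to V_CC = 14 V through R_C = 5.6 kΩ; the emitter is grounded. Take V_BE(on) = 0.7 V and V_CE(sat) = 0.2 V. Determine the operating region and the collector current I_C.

saturation; I_C ≈ 2.5 mA

Assume active: I_B = (3.9 − 0.7)/27 = 0.119 mA, giving I_C = β·I_B = 23.7 mA.
But then V_CE = 14 − 23.7×5.6 = -119 V < V_CE(sat) = 0.2 V — impossible in the active region.
So the transistor is saturated. With V_CE = 0.2 V, I_C = (V_CC − 0.2)/R_C = 13.8/5.6 = 2.46 mA.
Check: β·I_B = 23.7 mA > I_C = 2.46 mA, confirming saturation.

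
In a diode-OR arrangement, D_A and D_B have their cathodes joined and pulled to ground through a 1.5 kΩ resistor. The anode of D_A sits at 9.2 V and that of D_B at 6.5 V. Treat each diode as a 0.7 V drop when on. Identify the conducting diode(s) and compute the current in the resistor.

Assume both conduct. Then node N would need to be at both 9.2−0.7 = 8.5 V and 6.5−0.7 = 5.8 V, which is impossible.
Assume only D_A conducts: V_N = 9.2 − 0.7 = 8.5 V, so I_R = 8.5/1.5 = 5.67 mA.
Check D_B: its anode-to-cathode voltage is 6.5 − 8.5 = -2 V < 0.7 V, so it is off. The assumption is consistent.

Only D_A conducts; I_R ≈ 5.7 mA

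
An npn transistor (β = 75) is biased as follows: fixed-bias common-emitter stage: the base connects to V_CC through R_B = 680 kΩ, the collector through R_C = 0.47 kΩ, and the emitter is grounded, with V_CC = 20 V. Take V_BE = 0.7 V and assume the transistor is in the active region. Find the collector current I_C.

Base loop: V_CC = I_B·R_B + V_BE, so I_B = (20 − 0.7)/680 kΩ = 0.0284 mA.
In the active region I_C = β·I_B = 75 × 0.0284 = 2.13 mA.
Collector loop: V_CE = V_CC − I_C·R_C = 20 − 2.13×0.47 = 19 V.
Since V_CE = 19 V > V_CE(sat) ≈ 0.2 V, the transistor is in the active region as assumed.

I_C ≈ 2.1 mA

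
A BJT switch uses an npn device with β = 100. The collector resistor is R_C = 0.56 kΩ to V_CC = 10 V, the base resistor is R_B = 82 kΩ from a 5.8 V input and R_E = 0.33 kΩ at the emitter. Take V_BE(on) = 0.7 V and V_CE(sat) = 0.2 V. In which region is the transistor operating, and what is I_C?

active; I_C ≈ 4.4 mA

Assume active. Base-emitter loop: I_B = (V_BB − V_BE)/(R_B + (β+1)R_E) = (5.8 − 0.7)/(82 + 101×0.33) = 0.0442 mA.
I_C = β·I_B = 100×0.0442 = 4.42 mA.
V_CE = V_CC − I_C·R_C − I_E·R_E = 10 − 4.42×0.56 − 4.47×0.33 = 6.05 V > V_CE(sat), so the active-region assumption holds.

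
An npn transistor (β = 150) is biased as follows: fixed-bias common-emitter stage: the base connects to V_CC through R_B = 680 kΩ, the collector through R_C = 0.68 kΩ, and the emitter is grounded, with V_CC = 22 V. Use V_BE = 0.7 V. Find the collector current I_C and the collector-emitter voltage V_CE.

I_C ≈ 4.7 mA, V_CE ≈ 19 V

Base loop: V_CC = I_B·R_B + V_BE, so I_B = (22 − 0.7)/680 kΩ = 0.0313 mA.
In the active region I_C = β·I_B = 150 × 0.0313 = 4.7 mA.
Collector loop: V_CE = V_CC − I_C·R_C = 22 − 4.7×0.68 = 18.8 V.
Since V_CE = 18.8 V > V_CE(sat) ≈ 0.2 V, the transistor is in the active region as assumed.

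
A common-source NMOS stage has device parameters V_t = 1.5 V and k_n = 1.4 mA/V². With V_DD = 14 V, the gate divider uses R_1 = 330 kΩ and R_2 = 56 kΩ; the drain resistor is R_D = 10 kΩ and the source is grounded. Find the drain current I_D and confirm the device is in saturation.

V_G = V_DD·R_2/(R_1+R_2) = 14×56/386 = 2.03 V. With the source grounded, V_GS = V_G = 2.03 V.
Assume saturation: I_D = (k_n/2)(V_GS − V_t)² = (1.4/2)×(2.03 − 1.5)² = 0.7×0.531² = 0.197 mA.
V_DS = V_DD − I_D·R_D = 14 − 0.197×10 = 12 V.
Saturation requires V_DS ≥ V_GS − V_t = 0.531 V; 12 ≥ 0.531 ✓.

I_D ≈ 0.2 mA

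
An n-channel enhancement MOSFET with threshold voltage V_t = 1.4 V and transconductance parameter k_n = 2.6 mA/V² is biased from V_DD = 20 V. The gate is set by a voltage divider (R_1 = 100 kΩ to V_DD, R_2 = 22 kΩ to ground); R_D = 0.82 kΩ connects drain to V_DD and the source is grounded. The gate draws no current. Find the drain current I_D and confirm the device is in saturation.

I_D ≈ 6.3 mA

V_G = V_DD·R_2/(R_1+R_2) = 20×22/122 = 3.61 V. With the source grounded, V_GS = V_G = 3.61 V.
Assume saturation: I_D = (k_n/2)(V_GS − V_t)² = (2.6/2)×(3.61 − 1.4)² = 1.3×2.21² = 6.33 mA.
V_DS = V_DD − I_D·R_D = 20 − 6.33×0.82 = 14.8 V.
Saturation requires V_DS ≥ V_GS − V_t = 2.21 V; 14.8 ≥ 2.21 ✓.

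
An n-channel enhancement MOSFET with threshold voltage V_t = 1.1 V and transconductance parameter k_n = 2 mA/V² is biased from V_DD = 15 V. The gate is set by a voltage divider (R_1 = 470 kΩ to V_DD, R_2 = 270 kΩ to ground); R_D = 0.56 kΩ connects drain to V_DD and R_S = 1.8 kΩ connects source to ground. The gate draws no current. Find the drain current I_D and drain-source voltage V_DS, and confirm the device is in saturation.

V_G = V_DD·R_2/(R_1+R_2) = 15×270/740 = 5.47 V.
Assume saturation: I_D = (k_n/2)(V_GS − V_t)² with V_GS = V_G − I_D·R_S = 5.47 − 1.8·I_D.
Substituting gives 3.24·I_D² − 16.7·I_D + 19.1 = 0, with roots I_D = 1.7 or 3.46 mA.
The root I_D = 3.46 mA gives V_GS = -0.761 V ≤ V_t, so take I_D = 1.7 mA.
Then V_GS = 2.41 V and V_DS = V_DD − I_D(R_D+R_S) = 15 − 1.7×2.36 = 11 V.
Saturation requires V_DS ≥ V_GS − V_t = 1.31 V; 11 ≥ 1.31 ✓.

I_D ≈ 1.7 mA, V_DS ≈ 11 V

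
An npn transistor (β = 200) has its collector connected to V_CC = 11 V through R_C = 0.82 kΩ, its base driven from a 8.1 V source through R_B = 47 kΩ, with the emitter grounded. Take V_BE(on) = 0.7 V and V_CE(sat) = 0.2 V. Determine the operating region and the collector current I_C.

Assume active: I_B = (8.1 − 0.7)/47 = 0.157 mA, giving I_C = β·I_B = 31.5 mA.
But then V_CE = 11 − 31.5×0.82 = -14.8 V < V_CE(sat) = 0.2 V — impossible in the active region.
So the transistor is saturated. With V_CE = 0.2 V, I_C = (V_CC − 0.2)/R_C = 10.8/0.82 = 13.2 mA.
Check: β·I_B = 31.5 mA > I_C = 13.2 mA, confirming saturation.

saturation; I_C ≈ 13 mA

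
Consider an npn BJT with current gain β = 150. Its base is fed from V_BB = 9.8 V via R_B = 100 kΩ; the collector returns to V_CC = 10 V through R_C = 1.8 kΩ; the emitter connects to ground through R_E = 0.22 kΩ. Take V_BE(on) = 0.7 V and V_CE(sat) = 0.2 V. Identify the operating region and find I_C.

saturation; I_C ≈ 4.8 mA

Assume active: I_B = (9.8 − 0.7)/(100 + 151×0.22) = 0.0683 mA, I_C = β·I_B = 10.2 mA.
Then V_CE = 10 − 10.2×1.8 − 10.3×0.22 = -10.7 V < 0.2 V — the active assumption fails.
Re-solve with V_CE = 0.2 V. KCL at the emitter: V_E/R_E = (V_BB−0.7−V_E)/R_B + (V_CC−0.2−V_E)/R_C, giving V_E = 1.08 V.
I_C = (V_CC − 0.2 − V_E)/R_C = (9.8 − 1.08)/1.8 = 4.84 mA.
Check: I_B = (9.1 − 1.08)/100 = 0.0802 mA, and β·I_B = 12 mA > I_C, confirming saturation.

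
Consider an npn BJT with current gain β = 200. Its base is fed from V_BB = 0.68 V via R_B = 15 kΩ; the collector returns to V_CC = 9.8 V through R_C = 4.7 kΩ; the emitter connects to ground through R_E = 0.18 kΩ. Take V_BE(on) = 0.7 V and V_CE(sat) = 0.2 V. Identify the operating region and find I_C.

V_BB = 0.68 V ≤ V_BE(on) = 0.7 V, so the base-emitter junction is not forward biased.
The transistor is in cutoff: I_B = I_C = 0.

cutoff; I_C ≈ 0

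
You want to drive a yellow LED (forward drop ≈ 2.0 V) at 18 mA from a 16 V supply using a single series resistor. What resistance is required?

The resistor drops V_S − V_D = 16 − 2.0 = 14 V at 18 mA.
R = 14 V / 18 mA = 0.778 kΩ.

R ≈ 0.78 kΩ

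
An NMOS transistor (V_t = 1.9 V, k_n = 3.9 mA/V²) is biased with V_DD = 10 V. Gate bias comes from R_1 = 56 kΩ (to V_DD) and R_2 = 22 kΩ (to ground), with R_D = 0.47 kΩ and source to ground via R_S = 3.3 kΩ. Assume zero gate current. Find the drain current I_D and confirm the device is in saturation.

V_G = V_DD·R_2/(R_1+R_2) = 10×22/78 = 2.82 V.
Assume saturation: I_D = (k_n/2)(V_GS − V_t)² with V_GS = V_G − I_D·R_S = 2.82 − 3.3·I_D.
Substituting gives 21.2·I_D² − 12.8·I_D + 1.65 = 0, with roots I_D = 0.185 or 0.419 mA.
The root I_D = 0.419 mA gives V_GS = 1.44 V ≤ V_t, so take I_D = 0.185 mA.
Then V_GS = 2.21 V and V_DS = V_DD − I_D(R_D+R_S) = 10 − 0.185×3.77 = 9.3 V.
Saturation requires V_DS ≥ V_GS − V_t = 0.308 V; 9.3 ≥ 0.308 ✓.

I_D ≈ 0.19 mA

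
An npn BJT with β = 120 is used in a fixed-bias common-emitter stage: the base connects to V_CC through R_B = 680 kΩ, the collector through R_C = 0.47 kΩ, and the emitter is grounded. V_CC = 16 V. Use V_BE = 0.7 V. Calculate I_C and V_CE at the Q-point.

Base loop: V_CC = I_B·R_B + V_BE, so I_B = (16 − 0.7)/680 kΩ = 0.0225 mA.
In the active region I_C = β·I_B = 120 × 0.0225 = 2.7 mA.
Collector loop: V_CE = V_CC − I_C·R_C = 16 − 2.7×0.47 = 14.7 V.
Since V_CE = 14.7 V > V_CE(sat) ≈ 0.2 V, the transistor is in the active region as assumed.

I_C ≈ 2.7 mA, V_CE ≈ 15 V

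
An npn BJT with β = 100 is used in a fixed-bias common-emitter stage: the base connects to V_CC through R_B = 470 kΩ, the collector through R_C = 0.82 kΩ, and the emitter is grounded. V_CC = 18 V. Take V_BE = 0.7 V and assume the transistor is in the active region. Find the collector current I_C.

Base loop: V_CC = I_B·R_B + V_BE, so I_B = (18 − 0.7)/470 kΩ = 0.0368 mA.
In the active region I_C = β·I_B = 100 × 0.0368 = 3.68 mA.
Collector loop: V_CE = V_CC − I_C·R_C = 18 − 3.68×0.82 = 15 V.
Since V_CE = 15 V > V_CE(sat) ≈ 0.2 V, the transistor is in the active region as assumed.

I_C ≈ 3.7 mA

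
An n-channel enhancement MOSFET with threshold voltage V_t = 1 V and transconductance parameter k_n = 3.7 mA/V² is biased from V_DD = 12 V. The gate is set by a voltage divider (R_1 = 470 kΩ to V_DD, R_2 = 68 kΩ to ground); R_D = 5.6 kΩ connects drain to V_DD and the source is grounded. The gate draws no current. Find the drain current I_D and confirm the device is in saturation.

I_D ≈ 0.49 mA

V_G = V_DD·R_2/(R_1+R_2) = 12×68/538 = 1.52 V. With the source grounded, V_GS = V_G = 1.52 V.
Assume saturation: I_D = (k_n/2)(V_GS − V_t)² = (3.7/2)×(1.52 − 1)² = 1.85×0.517² = 0.494 mA.
V_DS = V_DD − I_D·R_D = 12 − 0.494×5.6 = 9.23 V.
Saturation requires V_DS ≥ V_GS − V_t = 0.517 V; 9.23 ≥ 0.517 ✓.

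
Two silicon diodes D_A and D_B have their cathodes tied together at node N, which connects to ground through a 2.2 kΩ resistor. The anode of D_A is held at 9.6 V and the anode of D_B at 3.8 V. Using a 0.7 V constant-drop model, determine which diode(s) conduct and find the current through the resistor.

Only D_A conducts; I_R ≈ 4 mA

Assume both conduct. Then node N would need to be at both 9.6−0.7 = 8.9 V and 3.8−0.7 = 3.1 V, which is impossible.
Assume only D_A conducts: V_N = 9.6 − 0.7 = 8.9 V, so I_R = 8.9/2.2 = 4.05 mA.
Check D_B: its anode-to-cathode voltage is 3.8 − 8.9 = -5.1 V < 0.7 V, so it is off. The assumption is consistent.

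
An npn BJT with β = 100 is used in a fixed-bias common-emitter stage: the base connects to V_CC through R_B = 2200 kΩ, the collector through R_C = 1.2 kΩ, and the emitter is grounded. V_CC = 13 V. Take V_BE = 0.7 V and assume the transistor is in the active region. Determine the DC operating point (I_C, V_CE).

Base loop: V_CC = I_B·R_B + V_BE, so I_B = (13 − 0.7)/2200 kΩ = 0.00559 mA.
In the active region I_C = β·I_B = 100 × 0.00559 = 0.559 mA.
Collector loop: V_CE = V_CC − I_C·R_C = 13 − 0.559×1.2 = 12.3 V.
Since V_CE = 12.3 V > V_CE(sat) ≈ 0.2 V, the transistor is in the active region as assumed.

I_C ≈ 0.56 mA, V_CE ≈ 12 V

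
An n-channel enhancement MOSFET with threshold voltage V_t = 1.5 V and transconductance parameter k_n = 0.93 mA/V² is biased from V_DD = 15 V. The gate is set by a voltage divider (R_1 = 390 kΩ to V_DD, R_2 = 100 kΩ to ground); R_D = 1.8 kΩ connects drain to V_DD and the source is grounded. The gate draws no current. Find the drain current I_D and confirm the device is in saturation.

V_G = V_DD·R_2/(R_1+R_2) = 15×100/490 = 3.06 V. With the source grounded, V_GS = V_G = 3.06 V.
Assume saturation: I_D = (k_n/2)(V_GS − V_t)² = (0.93/2)×(3.06 − 1.5)² = 0.465×1.56² = 1.13 mA.
V_DS = V_DD − I_D·R_D = 15 − 1.13×1.8 = 13 V.
Saturation requires V_DS ≥ V_GS − V_t = 1.56 V; 13 ≥ 1.56 ✓.

I_D ≈ 1.1 mA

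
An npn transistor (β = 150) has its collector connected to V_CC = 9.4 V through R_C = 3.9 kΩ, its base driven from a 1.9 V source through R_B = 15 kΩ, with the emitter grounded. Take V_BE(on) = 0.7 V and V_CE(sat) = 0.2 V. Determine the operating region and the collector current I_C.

saturation; I_C ≈ 2.4 mA

Assume active: I_B = (1.9 − 0.7)/15 = 0.08 mA, giving I_C = β·I_B = 12 mA.
But then V_CE = 9.4 − 12×3.9 = -37.4 V < V_CE(sat) = 0.2 V — impossible in the active region.
So the transistor is saturated. With V_CE = 0.2 V, I_C = (V_CC − 0.2)/R_C = 9.2/3.9 = 2.36 mA.
Check: β·I_B = 12 mA > I_C = 2.36 mA, confirming saturation.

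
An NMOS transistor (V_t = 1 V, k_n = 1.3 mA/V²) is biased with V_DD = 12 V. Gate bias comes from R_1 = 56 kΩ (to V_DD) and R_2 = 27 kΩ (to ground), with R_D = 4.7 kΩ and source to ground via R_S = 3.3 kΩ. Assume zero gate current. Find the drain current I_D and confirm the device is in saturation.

V_G = V_DD·R_2/(R_1+R_2) = 12×27/83 = 3.9 V.
Assume saturation: I_D = (k_n/2)(V_GS − V_t)² with V_GS = V_G − I_D·R_S = 3.9 − 3.3·I_D.
Substituting gives 7.08·I_D² − 13.5·I_D + 5.48 = 0, with roots I_D = 0.591 or 1.31 mA.
The root I_D = 1.31 mA gives V_GS = -0.42 V ≤ V_t, so take I_D = 0.591 mA.
Then V_GS = 1.95 V and V_DS = V_DD − I_D(R_D+R_S) = 12 − 0.591×8 = 7.27 V.
Saturation requires V_DS ≥ V_GS − V_t = 0.953 V; 7.27 ≥ 0.953 ✓.

I_D ≈ 0.59 mA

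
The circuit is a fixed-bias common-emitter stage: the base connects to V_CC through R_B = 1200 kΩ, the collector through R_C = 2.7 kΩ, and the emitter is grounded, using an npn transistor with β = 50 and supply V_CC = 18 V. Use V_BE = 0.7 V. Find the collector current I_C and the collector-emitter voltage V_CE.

Base loop: V_CC = I_B·R_B + V_BE, so I_B = (18 − 0.7)/1200 kΩ = 0.0144 mA.
In the active region I_C = β·I_B = 50 × 0.0144 = 0.721 mA.
Collector loop: V_CE = V_CC − I_C·R_C = 18 − 0.721×2.7 = 16.1 V.
Since V_CE = 16.1 V > V_CE(sat) ≈ 0.2 V, the transistor is in the active region as assumed.

I_C ≈ 0.72 mA, V_CE ≈ 16 V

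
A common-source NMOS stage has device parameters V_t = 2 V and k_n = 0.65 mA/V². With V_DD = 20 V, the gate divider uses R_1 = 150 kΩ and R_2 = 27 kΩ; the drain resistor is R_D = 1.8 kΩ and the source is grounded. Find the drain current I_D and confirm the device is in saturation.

V_G = V_DD·R_2/(R_1+R_2) = 20×27/177 = 3.05 V. With the source grounded, V_GS = V_G = 3.05 V.
Assume saturation: I_D = (k_n/2)(V_GS − V_t)² = (0.65/2)×(3.05 − 2)² = 0.325×1.05² = 0.359 mA.
V_DS = V_DD − I_D·R_D = 20 − 0.359×1.8 = 19.4 V.
Saturation requires V_DS ≥ V_GS − V_t = 1.05 V; 19.4 ≥ 1.05 ✓.

I_D ≈ 0.36 mA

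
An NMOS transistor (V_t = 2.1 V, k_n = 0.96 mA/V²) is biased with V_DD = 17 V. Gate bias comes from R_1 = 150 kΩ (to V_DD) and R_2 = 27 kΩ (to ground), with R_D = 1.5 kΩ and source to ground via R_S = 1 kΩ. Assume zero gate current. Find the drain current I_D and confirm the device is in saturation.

I_D ≈ 0.081 mA

V_G = V_DD·R_2/(R_1+R_2) = 17×27/177 = 2.59 V.
Assume saturation: I_D = (k_n/2)(V_GS − V_t)² with V_GS = V_G − I_D·R_S = 2.59 − 1·I_D.
Substituting gives 0.48·I_D² − 1.47·I_D + 0.117 = 0, with roots I_D = 0.0814 or 2.99 mA.
The root I_D = 2.99 mA gives V_GS = -0.395 V ≤ V_t, so take I_D = 0.0814 mA.
Then V_GS = 2.51 V and V_DS = V_DD − I_D(R_D+R_S) = 17 − 0.0814×2.5 = 16.8 V.
Saturation requires V_DS ≥ V_GS − V_t = 0.412 V; 16.8 ≥ 0.412 ✓.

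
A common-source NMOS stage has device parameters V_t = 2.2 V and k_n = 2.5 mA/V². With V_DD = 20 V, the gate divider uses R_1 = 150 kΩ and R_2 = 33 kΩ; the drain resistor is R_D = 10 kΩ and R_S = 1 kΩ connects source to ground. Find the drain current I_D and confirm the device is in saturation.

V_G = V_DD·R_2/(R_1+R_2) = 20×33/183 = 3.61 V.
Assume saturation: I_D = (k_n/2)(V_GS − V_t)² with V_GS = V_G − I_D·R_S = 3.61 − 1·I_D.
Substituting gives 1.25·I_D² − 4.52·I_D + 2.47 = 0, with roots I_D = 0.673 or 2.94 mA.
The root I_D = 2.94 mA gives V_GS = 0.666 V ≤ V_t, so take I_D = 0.673 mA.
Then V_GS = 2.93 V and V_DS = V_DD − I_D(R_D+R_S) = 20 − 0.673×11 = 12.6 V.
Saturation requires V_DS ≥ V_GS − V_t = 0.734 V; 12.6 ≥ 0.734 ✓.

I_D ≈ 0.67 mA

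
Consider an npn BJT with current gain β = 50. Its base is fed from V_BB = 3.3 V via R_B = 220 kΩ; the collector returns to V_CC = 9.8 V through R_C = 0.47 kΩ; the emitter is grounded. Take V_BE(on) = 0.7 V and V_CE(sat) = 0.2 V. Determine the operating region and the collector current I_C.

active; I_C ≈ 0.59 mA

Assume active. Base-emitter loop: I_B = (V_BB − V_BE)/R_B = (3.3 − 0.7)/220 = 0.0118 mA.
I_C = β·I_B = 50×0.0118 = 0.591 mA.
V_CE = V_CC − I_C·R_C = 9.8 − 0.591×0.47 = 9.52 V > V_CE(sat), so the active-region assumption holds.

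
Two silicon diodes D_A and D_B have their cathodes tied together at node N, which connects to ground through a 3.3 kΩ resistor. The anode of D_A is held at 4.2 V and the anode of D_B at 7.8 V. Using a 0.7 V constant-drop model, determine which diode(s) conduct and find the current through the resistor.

Only D_B conducts; I_R ≈ 2.2 mA

Assume both conduct. Then node N would need to be at both 4.2−0.7 = 3.5 V and 7.8−0.7 = 7.1 V, which is impossible.
Assume only D_B conducts: V_N = 7.8 − 0.7 = 7.1 V, so I_R = 7.1/3.3 = 2.15 mA.
Check D_A: its anode-to-cathode voltage is 4.2 − 7.1 = -2.9 V < 0.7 V, so it is off. The assumption is consistent.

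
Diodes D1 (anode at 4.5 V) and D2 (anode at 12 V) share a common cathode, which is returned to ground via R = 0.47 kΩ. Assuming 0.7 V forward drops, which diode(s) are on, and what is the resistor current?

Assume both conduct. Then node N would need to be at both 4.5−0.7 = 3.8 V and 12−0.7 = 11.3 V, which is impossible.
Assume only D2 conducts: V_N = 12 − 0.7 = 11.3 V, so I_R = 11.3/0.47 = 24 mA.
Check D1: its anode-to-cathode voltage is 4.5 − 11.3 = -6.8 V < 0.7 V, so it is off. The assumption is consistent.

Only D2 conducts; I_R ≈ 24 mA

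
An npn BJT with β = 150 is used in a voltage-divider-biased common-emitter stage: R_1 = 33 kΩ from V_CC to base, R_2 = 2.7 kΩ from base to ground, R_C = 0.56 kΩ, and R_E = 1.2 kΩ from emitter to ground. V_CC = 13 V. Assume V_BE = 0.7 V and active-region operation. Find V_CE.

Thevenize the base divider: V_Th = V_CC·R_2/(R_1+R_2) = 13×2.7/35.7 = 0.983 V, R_Th = R_1‖R_2 = 2.5 kΩ.
Base-emitter loop: V_Th = I_B·R_Th + V_BE + (β+1)I_B·R_E, so I_B = (0.983 − 0.7) / (2.5 + 151×1.2) = 0.00154 mA.
I_C = β·I_B = 150×0.00154 = 0.231 mA, and I_E = (β+1)I_B = 0.233 mA.
V_CE = V_CC − I_C·R_C − I_E·R_E = 13 − 0.231×0.56 − 0.233×1.2 = 12.6 V.
V_CE = 12.6 V > 0.2 V confirms active-region operation.

V_CE ≈ 13 V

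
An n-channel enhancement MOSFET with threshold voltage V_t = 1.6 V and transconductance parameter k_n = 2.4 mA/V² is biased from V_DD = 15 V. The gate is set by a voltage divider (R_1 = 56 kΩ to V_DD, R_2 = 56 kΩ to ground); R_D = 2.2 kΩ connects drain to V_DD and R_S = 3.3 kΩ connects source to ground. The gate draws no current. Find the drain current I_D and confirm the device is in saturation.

I_D ≈ 1.5 mA

V_G = V_DD·R_2/(R_1+R_2) = 15×56/112 = 7.5 V.
Assume saturation: I_D = (k_n/2)(V_GS − V_t)² with V_GS = V_G − I_D·R_S = 7.5 − 3.3·I_D.
Substituting gives 13.1·I_D² − 47.7·I_D + 41.8 = 0, with roots I_D = 1.45 or 2.2 mA.
The root I_D = 2.2 mA gives V_GS = 0.247 V ≤ V_t, so take I_D = 1.45 mA.
Then V_GS = 2.7 V and V_DS = V_DD − I_D(R_D+R_S) = 15 − 1.45×5.5 = 7 V.
Saturation requires V_DS ≥ V_GS − V_t = 1.1 V; 7 ≥ 1.1 ✓.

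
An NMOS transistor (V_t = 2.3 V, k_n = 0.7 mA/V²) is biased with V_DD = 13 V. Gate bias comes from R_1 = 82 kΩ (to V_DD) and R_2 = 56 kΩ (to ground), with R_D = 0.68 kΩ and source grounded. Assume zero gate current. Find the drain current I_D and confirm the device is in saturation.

I_D ≈ 3.1 mA

V_G = V_DD·R_2/(R_1+R_2) = 13×56/138 = 5.28 V. With the source grounded, V_GS = V_G = 5.28 V.
Assume saturation: I_D = (k_n/2)(V_GS − V_t)² = (0.7/2)×(5.28 − 2.3)² = 0.35×2.98² = 3.1 mA.
V_DS = V_DD − I_D·R_D = 13 − 3.1×0.68 = 10.9 V.
Saturation requires V_DS ≥ V_GS − V_t = 2.98 V; 10.9 ≥ 2.98 ✓.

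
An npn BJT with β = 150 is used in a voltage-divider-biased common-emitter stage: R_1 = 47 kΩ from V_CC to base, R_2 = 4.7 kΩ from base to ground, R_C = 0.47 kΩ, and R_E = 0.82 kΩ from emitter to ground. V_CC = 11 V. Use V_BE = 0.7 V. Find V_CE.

V_CE ≈ 11 V

Thevenize the base divider: V_Th = V_CC·R_2/(R_1+R_2) = 11×4.7/51.7 = 1 V, R_Th = R_1‖R_2 = 4.27 kΩ.
Base-emitter loop: V_Th = I_B·R_Th + V_BE + (β+1)I_B·R_E, so I_B = (1 − 0.7) / (4.27 + 151×0.82) = 0.00234 mA.
I_C = β·I_B = 150×0.00234 = 0.351 mA, and I_E = (β+1)I_B = 0.354 mA.
V_CE = V_CC − I_C·R_C − I_E·R_E = 11 − 0.351×0.47 − 0.354×0.82 = 10.5 V.
V_CE = 10.5 V > 0.2 V confirms active-region operation.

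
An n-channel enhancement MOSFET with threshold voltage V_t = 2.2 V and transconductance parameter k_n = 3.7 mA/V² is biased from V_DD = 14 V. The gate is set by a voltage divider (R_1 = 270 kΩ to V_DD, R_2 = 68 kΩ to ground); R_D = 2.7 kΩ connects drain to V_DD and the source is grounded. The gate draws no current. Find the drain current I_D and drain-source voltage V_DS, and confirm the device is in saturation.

V_G = V_DD·R_2/(R_1+R_2) = 14×68/338 = 2.82 V. With the source grounded, V_GS = V_G = 2.82 V.
Assume saturation: I_D = (k_n/2)(V_GS − V_t)² = (3.7/2)×(2.82 − 2.2)² = 1.85×0.617² = 0.703 mA.
V_DS = V_DD − I_D·R_D = 14 − 0.703×2.7 = 12.1 V.
Saturation requires V_DS ≥ V_GS − V_t = 0.617 V; 12.1 ≥ 0.617 ✓.

I_D ≈ 0.7 mA, V_DS ≈ 12 V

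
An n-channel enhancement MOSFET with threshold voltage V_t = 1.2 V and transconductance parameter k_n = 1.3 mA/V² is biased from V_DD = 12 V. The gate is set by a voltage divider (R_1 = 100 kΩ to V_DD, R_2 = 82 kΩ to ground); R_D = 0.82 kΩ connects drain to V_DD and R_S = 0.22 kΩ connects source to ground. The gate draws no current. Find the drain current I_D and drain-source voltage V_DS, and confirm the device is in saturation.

V_G = V_DD·R_2/(R_1+R_2) = 12×82/182 = 5.41 V.
Assume saturation: I_D = (k_n/2)(V_GS − V_t)² with V_GS = V_G − I_D·R_S = 5.41 − 0.22·I_D.
Substituting gives 0.0315·I_D² − 2.2·I_D + 11.5 = 0, with roots I_D = 5.68 or 64.3 mA.
The root I_D = 64.3 mA gives V_GS = -8.75 V ≤ V_t, so take I_D = 5.68 mA.
Then V_GS = 4.16 V and V_DS = V_DD − I_D(R_D+R_S) = 12 − 5.68×1.04 = 6.09 V.
Saturation requires V_DS ≥ V_GS − V_t = 2.96 V; 6.09 ≥ 2.96 ✓.

I_D ≈ 5.7 mA, V_DS ≈ 6.1 V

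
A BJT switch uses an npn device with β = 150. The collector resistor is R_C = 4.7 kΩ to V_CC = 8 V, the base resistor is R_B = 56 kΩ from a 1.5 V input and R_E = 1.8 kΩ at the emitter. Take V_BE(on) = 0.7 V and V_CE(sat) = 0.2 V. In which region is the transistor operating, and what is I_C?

Assume active. Base-emitter loop: I_B = (V_BB − V_BE)/(R_B + (β+1)R_E) = (1.5 − 0.7)/(56 + 151×1.8) = 0.00244 mA.
I_C = β·I_B = 150×0.00244 = 0.366 mA.
V_CE = V_CC − I_C·R_C − I_E·R_E = 8 − 0.366×4.7 − 0.369×1.8 = 5.62 V > V_CE(sat), so the active-region assumption holds.

active; I_C ≈ 0.37 mA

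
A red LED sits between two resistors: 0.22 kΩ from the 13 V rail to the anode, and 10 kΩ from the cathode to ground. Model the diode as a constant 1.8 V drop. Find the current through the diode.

The two resistors are in series with the diode, so KVL gives 13 = I·0.22 + 1.8 + I·10.
I = (13 − 1.8) / (0.22 + 10) kΩ = 11.2 / 10.2 = 1.1 mA.

I ≈ 1.1 mA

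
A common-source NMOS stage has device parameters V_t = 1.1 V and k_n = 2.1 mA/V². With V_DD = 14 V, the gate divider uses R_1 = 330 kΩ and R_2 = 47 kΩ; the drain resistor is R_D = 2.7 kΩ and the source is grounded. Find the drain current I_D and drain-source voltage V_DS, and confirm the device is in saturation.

V_G = V_DD·R_2/(R_1+R_2) = 14×47/377 = 1.75 V. With the source grounded, V_GS = V_G = 1.75 V.
Assume saturation: I_D = (k_n/2)(V_GS − V_t)² = (2.1/2)×(1.75 − 1.1)² = 1.05×0.645² = 0.437 mA.
V_DS = V_DD − I_D·R_D = 14 − 0.437×2.7 = 12.8 V.
Saturation requires V_DS ≥ V_GS − V_t = 0.645 V; 12.8 ≥ 0.645 ✓.

I_D ≈ 0.44 mA, V_DS ≈ 13 V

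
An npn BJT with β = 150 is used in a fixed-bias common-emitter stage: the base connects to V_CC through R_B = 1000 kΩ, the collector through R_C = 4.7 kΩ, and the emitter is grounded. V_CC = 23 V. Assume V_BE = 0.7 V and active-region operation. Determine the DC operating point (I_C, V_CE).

Base loop: V_CC = I_B·R_B + V_BE, so I_B = (23 − 0.7)/1000 kΩ = 0.0223 mA.
In the active region I_C = β·I_B = 150 × 0.0223 = 3.35 mA.
Collector loop: V_CE = V_CC − I_C·R_C = 23 − 3.35×4.7 = 7.28 V.
Since V_CE = 7.28 V > V_CE(sat) ≈ 0.2 V, the transistor is in the active region as assumed.

I_C ≈ 3.3 mA, V_CE ≈ 7.3 V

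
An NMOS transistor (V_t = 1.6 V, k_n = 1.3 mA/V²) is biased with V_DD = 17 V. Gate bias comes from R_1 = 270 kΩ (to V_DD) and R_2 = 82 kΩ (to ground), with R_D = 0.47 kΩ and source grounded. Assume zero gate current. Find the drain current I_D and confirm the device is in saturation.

V_G = V_DD·R_2/(R_1+R_2) = 17×82/352 = 3.96 V. With the source grounded, V_GS = V_G = 3.96 V.
Assume saturation: I_D = (k_n/2)(V_GS − V_t)² = (1.3/2)×(3.96 − 1.6)² = 0.65×2.36² = 3.62 mA.
V_DS = V_DD − I_D·R_D = 17 − 3.62×0.47 = 15.3 V.
Saturation requires V_DS ≥ V_GS − V_t = 2.36 V; 15.3 ≥ 2.36 ✓.

I_D ≈ 3.6 mA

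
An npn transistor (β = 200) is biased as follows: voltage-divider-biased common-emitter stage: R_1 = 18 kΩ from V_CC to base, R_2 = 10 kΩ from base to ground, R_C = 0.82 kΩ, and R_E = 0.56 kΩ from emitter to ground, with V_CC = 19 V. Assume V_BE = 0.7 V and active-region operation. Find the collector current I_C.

Thevenize the base divider: V_Th = V_CC·R_2/(R_1+R_2) = 19×10/28 = 6.79 V, R_Th = R_1‖R_2 = 6.43 kΩ.
Base-emitter loop: V_Th = I_B·R_Th + V_BE + (β+1)I_B·R_E, so I_B = (6.79 − 0.7) / (6.43 + 201×0.56) = 0.0511 mA.
I_C = β·I_B = 200×0.0511 = 10.2 mA, and I_E = (β+1)I_B = 10.3 mA.
V_CE = V_CC − I_C·R_C − I_E·R_E = 19 − 10.2×0.82 − 10.3×0.56 = 4.86 V.
V_CE = 4.86 V > 0.2 V confirms active-region operation.

I_C ≈ 10 mA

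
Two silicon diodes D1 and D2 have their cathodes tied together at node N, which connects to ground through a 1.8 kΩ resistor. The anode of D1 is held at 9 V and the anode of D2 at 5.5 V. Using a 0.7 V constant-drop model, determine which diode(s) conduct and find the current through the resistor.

Assume both conduct. Then node N would need to be at both 9−0.7 = 8.3 V and 5.5−0.7 = 4.8 V, which is impossible.
Assume only D1 conducts: V_N = 9 − 0.7 = 8.3 V, so I_R = 8.3/1.8 = 4.61 mA.
Check D2: its anode-to-cathode voltage is 5.5 − 8.3 = -2.8 V < 0.7 V, so it is off. The assumption is consistent.

Only D1 conducts; I_R ≈ 4.6 mA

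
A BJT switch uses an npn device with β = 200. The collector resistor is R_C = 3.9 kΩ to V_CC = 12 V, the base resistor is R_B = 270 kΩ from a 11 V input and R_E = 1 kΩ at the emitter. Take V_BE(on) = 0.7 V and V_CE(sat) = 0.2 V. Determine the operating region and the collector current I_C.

Assume active: I_B = (11 − 0.7)/(270 + 201×1) = 0.0219 mA, I_C = β·I_B = 4.37 mA.
Then V_CE = 12 − 4.37×3.9 − 4.4×1 = -9.45 V < 0.2 V — the active assumption fails.
Re-solve with V_CE = 0.2 V. KCL at the emitter: V_E/R_E = (V_BB−0.7−V_E)/R_B + (V_CC−0.2−V_E)/R_C, giving V_E = 2.43 V.
I_C = (V_CC − 0.2 − V_E)/R_C = (11.8 − 2.43)/3.9 = 2.4 mA.
Check: I_B = (10.3 − 2.43)/270 = 0.0291 mA, and β·I_B = 5.83 mA > I_C, confirming saturation.

saturation; I_C ≈ 2.4 mA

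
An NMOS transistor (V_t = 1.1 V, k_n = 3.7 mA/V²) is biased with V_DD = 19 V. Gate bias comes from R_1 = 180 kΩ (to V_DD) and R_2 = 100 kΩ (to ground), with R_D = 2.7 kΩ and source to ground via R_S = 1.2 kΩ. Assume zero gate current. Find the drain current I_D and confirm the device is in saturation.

V_G = V_DD·R_2/(R_1+R_2) = 19×100/280 = 6.79 V.
Assume saturation: I_D = (k_n/2)(V_GS − V_t)² with V_GS = V_G − I_D·R_S = 6.79 − 1.2·I_D.
Substituting gives 2.66·I_D² − 26.2·I_D + 59.8 = 0, with roots I_D = 3.58 or 6.27 mA.
The root I_D = 6.27 mA gives V_GS = -0.741 V ≤ V_t, so take I_D = 3.58 mA.
Then V_GS = 2.49 V and V_DS = V_DD − I_D(R_D+R_S) = 19 − 3.58×3.9 = 5.04 V.
Saturation requires V_DS ≥ V_GS − V_t = 1.39 V; 5.04 ≥ 1.39 ✓.

I_D ≈ 3.6 mA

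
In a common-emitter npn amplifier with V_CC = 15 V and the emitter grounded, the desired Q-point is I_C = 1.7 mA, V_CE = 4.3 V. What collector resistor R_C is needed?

Collector loop: V_CC = I_C·R_C + V_CE.
R_C = (V_CC − V_CE)/I_C = (15 − 4.3)/1.7 = 6.29 kΩ.

R_C ≈ 6.3 kΩ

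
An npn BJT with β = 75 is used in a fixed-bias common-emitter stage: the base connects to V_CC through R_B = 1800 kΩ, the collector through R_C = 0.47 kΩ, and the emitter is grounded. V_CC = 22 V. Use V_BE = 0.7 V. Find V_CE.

V_CE ≈ 22 V

Base loop: V_CC = I_B·R_B + V_BE, so I_B = (22 − 0.7)/1800 kΩ = 0.0118 mA.
In the active region I_C = β·I_B = 75 × 0.0118 = 0.888 mA.
Collector loop: V_CE = V_CC − I_C·R_C = 22 − 0.888×0.47 = 21.6 V.
Since V_CE = 21.6 V > V_CE(sat) ≈ 0.2 V, the transistor is in the active region as assumed.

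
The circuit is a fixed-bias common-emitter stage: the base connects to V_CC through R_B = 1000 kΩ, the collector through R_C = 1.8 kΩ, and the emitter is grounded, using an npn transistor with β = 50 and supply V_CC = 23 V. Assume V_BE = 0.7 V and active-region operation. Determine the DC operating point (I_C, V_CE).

I_C ≈ 1.1 mA, V_CE ≈ 21 V

Base loop: V_CC = I_B·R_B + V_BE, so I_B = (23 − 0.7)/1000 kΩ = 0.0223 mA.
In the active region I_C = β·I_B = 50 × 0.0223 = 1.11 mA.
Collector loop: V_CE = V_CC − I_C·R_C = 23 − 1.11×1.8 = 21 V.
Since V_CE = 21 V > V_CE(sat) ≈ 0.2 V, the transistor is in the active region as assumed.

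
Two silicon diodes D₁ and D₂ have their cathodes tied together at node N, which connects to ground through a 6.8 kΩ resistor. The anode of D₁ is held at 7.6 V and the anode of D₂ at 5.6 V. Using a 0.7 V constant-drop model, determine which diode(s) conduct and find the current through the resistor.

Only D₁ conducts; I_R ≈ 1 mA

Assume both conduct. Then node N would need to be at both 7.6−0.7 = 6.9 V and 5.6−0.7 = 4.9 V, which is impossible.
Assume only D₁ conducts: V_N = 7.6 − 0.7 = 6.9 V, so I_R = 6.9/6.8 = 1.01 mA.
Check D₂: its anode-to-cathode voltage is 5.6 − 6.9 = -1.3 V < 0.7 V, so it is off. The assumption is consistent.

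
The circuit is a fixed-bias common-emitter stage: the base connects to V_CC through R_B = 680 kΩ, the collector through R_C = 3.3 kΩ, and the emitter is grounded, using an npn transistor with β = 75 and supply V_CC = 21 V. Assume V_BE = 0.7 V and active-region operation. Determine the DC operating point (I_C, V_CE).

Base loop: V_CC = I_B·R_B + V_BE, so I_B = (21 − 0.7)/680 kΩ = 0.0299 mA.
In the active region I_C = β·I_B = 75 × 0.0299 = 2.24 mA.
Collector loop: V_CE = V_CC − I_C·R_C = 21 − 2.24×3.3 = 13.6 V.
Since V_CE = 13.6 V > V_CE(sat) ≈ 0.2 V, the transistor is in the active region as assumed.

I_C ≈ 2.2 mA, V_CE ≈ 14 V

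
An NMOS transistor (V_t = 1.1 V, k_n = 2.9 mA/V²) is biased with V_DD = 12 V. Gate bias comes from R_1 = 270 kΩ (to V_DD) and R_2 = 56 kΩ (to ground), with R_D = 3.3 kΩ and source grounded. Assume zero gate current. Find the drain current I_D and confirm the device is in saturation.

I_D ≈ 1.3 mA

V_G = V_DD·R_2/(R_1+R_2) = 12×56/326 = 2.06 V. With the source grounded, V_GS = V_G = 2.06 V.
Assume saturation: I_D = (k_n/2)(V_GS − V_t)² = (2.9/2)×(2.06 − 1.1)² = 1.45×0.961² = 1.34 mA.
V_DS = V_DD − I_D·R_D = 12 − 1.34×3.3 = 7.58 V.
Saturation requires V_DS ≥ V_GS − V_t = 0.961 V; 7.58 ≥ 0.961 ✓.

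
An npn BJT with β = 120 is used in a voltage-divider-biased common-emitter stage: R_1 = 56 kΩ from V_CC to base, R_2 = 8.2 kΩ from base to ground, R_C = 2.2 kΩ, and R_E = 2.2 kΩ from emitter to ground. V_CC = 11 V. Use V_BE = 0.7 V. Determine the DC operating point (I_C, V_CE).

I_C ≈ 0.31 mA, V_CE ≈ 9.6 V

Thevenize the base divider: V_Th = V_CC·R_2/(R_1+R_2) = 11×8.2/64.2 = 1.4 V, R_Th = R_1‖R_2 = 7.15 kΩ.
Base-emitter loop: V_Th = I_B·R_Th + V_BE + (β+1)I_B·R_E, so I_B = (1.4 − 0.7) / (7.15 + 121×2.2) = 0.00258 mA.
I_C = β·I_B = 120×0.00258 = 0.309 mA, and I_E = (β+1)I_B = 0.312 mA.
V_CE = V_CC − I_C·R_C − I_E·R_E = 11 − 0.309×2.2 − 0.312×2.2 = 9.63 V.
V_CE = 9.63 V > 0.2 V confirms active-region operation.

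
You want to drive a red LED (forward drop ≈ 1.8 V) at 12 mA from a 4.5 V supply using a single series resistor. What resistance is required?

The resistor drops V_S − V_D = 4.5 − 1.8 = 2.7 V at 12 mA.
R = 2.7 V / 12 mA = 0.225 kΩ.

R ≈ 0.23 kΩ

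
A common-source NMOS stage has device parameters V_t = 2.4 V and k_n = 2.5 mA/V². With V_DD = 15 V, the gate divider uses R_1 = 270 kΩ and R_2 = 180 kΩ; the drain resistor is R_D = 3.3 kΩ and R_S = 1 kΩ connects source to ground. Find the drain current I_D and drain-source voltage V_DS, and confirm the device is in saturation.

I_D ≈ 2.3 mA, V_DS ≈ 5.3 V

V_G = V_DD·R_2/(R_1+R_2) = 15×180/450 = 6 V.
Assume saturation: I_D = (k_n/2)(V_GS − V_t)² with V_GS = V_G − I_D·R_S = 6 − 1·I_D.
Substituting gives 1.25·I_D² − 10·I_D + 16.2 = 0, with roots I_D = 2.26 or 5.74 mA.
The root I_D = 5.74 mA gives V_GS = 0.256 V ≤ V_t, so take I_D = 2.26 mA.
Then V_GS = 3.74 V and V_DS = V_DD − I_D(R_D+R_S) = 15 − 2.26×4.3 = 5.3 V.
Saturation requires V_DS ≥ V_GS − V_t = 1.34 V; 5.3 ≥ 1.34 ✓.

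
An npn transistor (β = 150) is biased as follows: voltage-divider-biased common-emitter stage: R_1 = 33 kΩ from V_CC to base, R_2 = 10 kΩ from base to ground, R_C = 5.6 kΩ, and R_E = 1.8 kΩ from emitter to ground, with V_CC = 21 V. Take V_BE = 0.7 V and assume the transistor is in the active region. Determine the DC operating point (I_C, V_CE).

Thevenize the base divider: V_Th = V_CC·R_2/(R_1+R_2) = 21×10/43 = 4.88 V, R_Th = R_1‖R_2 = 7.67 kΩ.
Base-emitter loop: V_Th = I_B·R_Th + V_BE + (β+1)I_B·R_E, so I_B = (4.88 − 0.7) / (7.67 + 151×1.8) = 0.015 mA.
I_C = β·I_B = 150×0.015 = 2.25 mA, and I_E = (β+1)I_B = 2.26 mA.
V_CE = V_CC − I_C·R_C − I_E·R_E = 21 − 2.25×5.6 − 2.26×1.8 = 4.36 V.
V_CE = 4.36 V > 0.2 V confirms active-region operation.

I_C ≈ 2.2 mA, V_CE ≈ 4.4 V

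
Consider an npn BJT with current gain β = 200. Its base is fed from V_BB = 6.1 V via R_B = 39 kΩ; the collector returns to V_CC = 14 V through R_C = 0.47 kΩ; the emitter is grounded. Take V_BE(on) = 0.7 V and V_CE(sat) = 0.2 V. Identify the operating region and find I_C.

active; I_C ≈ 28 mA

Assume active. Base-emitter loop: I_B = (V_BB − V_BE)/R_B = (6.1 − 0.7)/39 = 0.138 mA.
I_C = β·I_B = 200×0.138 = 27.7 mA.
V_CE = V_CC − I_C·R_C = 14 − 27.7×0.47 = 0.985 V > V_CE(sat), so the active-region assumption holds.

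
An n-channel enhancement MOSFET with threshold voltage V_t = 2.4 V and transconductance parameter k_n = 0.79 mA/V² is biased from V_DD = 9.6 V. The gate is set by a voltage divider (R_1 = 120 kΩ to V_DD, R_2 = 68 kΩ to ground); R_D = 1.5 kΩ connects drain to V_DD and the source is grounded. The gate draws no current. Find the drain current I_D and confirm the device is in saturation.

V_G = V_DD·R_2/(R_1+R_2) = 9.6×68/188 = 3.47 V. With the source grounded, V_GS = V_G = 3.47 V.
Assume saturation: I_D = (k_n/2)(V_GS − V_t)² = (0.79/2)×(3.47 − 2.4)² = 0.395×1.07² = 0.454 mA.
V_DS = V_DD − I_D·R_D = 9.6 − 0.454×1.5 = 8.92 V.
Saturation requires V_DS ≥ V_GS − V_t = 1.07 V; 8.92 ≥ 1.07 ✓.

I_D ≈ 0.45 mA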